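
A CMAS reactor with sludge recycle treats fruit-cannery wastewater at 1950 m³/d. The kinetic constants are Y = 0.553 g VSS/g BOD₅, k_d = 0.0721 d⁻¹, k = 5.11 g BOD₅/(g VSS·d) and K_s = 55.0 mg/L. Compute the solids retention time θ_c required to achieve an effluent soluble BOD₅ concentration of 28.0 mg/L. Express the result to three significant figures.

θ_c ≈ 1.13 d

Specific growth rate at S = 28.0 mg/L: μ = YkS/(K_s+S) = 0.553·5.11·28.0/(55.0+28.0) = 0.9533 d⁻¹.
Then 1/θ_c = μ − k_d = 0.9533 − 0.0721 = 0.8812 d⁻¹, giving θ_c = 1.135 d.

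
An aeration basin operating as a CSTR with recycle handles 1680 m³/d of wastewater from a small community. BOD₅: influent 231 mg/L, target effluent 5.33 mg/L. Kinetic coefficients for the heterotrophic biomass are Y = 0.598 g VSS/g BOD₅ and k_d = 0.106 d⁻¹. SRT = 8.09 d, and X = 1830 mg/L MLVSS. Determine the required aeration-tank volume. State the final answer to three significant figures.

Rearranging the biomass balance for a CMAS with decay, V = Y·Q·ΔS·θ_c / [X·(1+k_d θ_c)] = 0.598 × 1680 × (231 − 5.33) × 8.09 / [1830 × (1 + 0.106 × 8.09)] = 1.83×10^6 / 3399 = 539.6 m³.

V ≈ 540 m³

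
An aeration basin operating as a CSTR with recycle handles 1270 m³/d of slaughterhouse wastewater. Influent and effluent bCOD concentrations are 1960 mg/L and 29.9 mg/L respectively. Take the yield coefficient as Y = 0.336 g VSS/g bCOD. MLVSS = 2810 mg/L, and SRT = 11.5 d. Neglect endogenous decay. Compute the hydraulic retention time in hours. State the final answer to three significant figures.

With k_d = 0 the design equation reduces to V = Y Q (S₀−S) θ_c / X = 0.336 × 1270 × (1960 − 29.9) × 11.5 / 2810 = 3371 m³.
τ = V/Q = 3371/1270 = 2.654 d, or 63.70 h.

τ ≈ 63.7 h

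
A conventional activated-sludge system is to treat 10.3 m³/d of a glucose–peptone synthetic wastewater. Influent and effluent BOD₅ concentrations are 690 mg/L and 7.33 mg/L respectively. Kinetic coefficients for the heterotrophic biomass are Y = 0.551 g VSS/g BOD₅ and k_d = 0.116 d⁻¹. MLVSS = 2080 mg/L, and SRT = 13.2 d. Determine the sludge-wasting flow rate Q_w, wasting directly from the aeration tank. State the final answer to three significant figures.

Q_w ≈ 0.736 m³/d

From the SRT design equation V = Y Q (S₀−S) θ_c / [X (1 + k_d θ_c)] = 0.551 × 10.3 × (690 − 7.33) × 13.2 / [2080 × (1 + 0.116 × 13.2)] = 5.11×10^4 / 5265 = 9.714 m³.
Wasting from the aeration tank: Q_w = V / θ_c = 9.714 / 13.2 = 0.7359 m³/d.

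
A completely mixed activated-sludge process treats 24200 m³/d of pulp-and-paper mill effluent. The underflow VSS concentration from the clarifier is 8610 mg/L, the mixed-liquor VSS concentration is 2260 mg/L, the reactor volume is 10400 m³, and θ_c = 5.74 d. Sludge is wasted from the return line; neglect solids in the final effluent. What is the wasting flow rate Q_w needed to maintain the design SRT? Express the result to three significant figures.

Q_w ≈ 476 m³/d

θ_c = V·X/(Q_w·X_r) when wasting from the recycle, so Q_w = V·X/(θ_c·X_r) = 10400 × 2260 / (5.74 × 8610) = 475.6 m³/d.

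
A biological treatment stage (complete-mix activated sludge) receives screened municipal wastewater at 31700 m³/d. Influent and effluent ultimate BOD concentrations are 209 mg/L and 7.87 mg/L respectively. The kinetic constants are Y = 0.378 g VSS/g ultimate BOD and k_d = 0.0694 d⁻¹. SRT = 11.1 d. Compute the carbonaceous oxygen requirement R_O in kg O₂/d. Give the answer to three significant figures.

R_O ≈ 4440 kg O₂/d

Y_obs = Y / (1 + k_d θ_c) = 0.378 / (1 + 0.0694 × 11.1) = 0.378 / 1.770 = 0.2135.
Q·(S₀ − S) = 31700 × (209 − 7.87) × 10⁻³ = 6376 kg/d removed.
Biomass synthesised: P_X = Y_obs × 6376 = 1361 kg VSS/d.
Carbonaceous O₂ demand = substrate oxidised − cell-mass equivalent = 6376 − 1.42 × 1361 = 4443 kg O₂/d.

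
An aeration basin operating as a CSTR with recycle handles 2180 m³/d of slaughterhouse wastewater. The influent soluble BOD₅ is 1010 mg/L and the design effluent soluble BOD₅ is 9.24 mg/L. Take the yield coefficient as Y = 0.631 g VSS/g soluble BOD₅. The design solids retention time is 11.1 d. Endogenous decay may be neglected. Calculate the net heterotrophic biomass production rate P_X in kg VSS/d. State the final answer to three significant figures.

Since k_d ≈ 0, Y_obs = Y = 0.631 g VSS/g soluble BOD₅.
Q·(S₀ − S) = 2180 × (1010 − 9.24) × 10⁻³ = 2182 kg/d removed.
Biomass produced: P_X = Y_obs·Q·ΔS = 0.6310 × 2182 ≈ 1377 kg VSS/d.

P_X ≈ 1380 kg VSS/d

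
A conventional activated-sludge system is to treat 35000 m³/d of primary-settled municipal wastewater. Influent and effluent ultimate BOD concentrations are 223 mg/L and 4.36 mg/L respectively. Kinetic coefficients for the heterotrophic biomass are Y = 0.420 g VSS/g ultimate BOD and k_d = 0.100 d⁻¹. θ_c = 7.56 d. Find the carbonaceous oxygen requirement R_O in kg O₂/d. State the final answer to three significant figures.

R_O ≈ 5050 kg O₂/d

Correct the yield for decay: Y_obs = Y/(1 + k_d θ_c) = 0.420 / (1 + 0.100 × 7.56) = 0.420 / 1.756 = 0.2392.
ΔS = 223 − 4.36 = 218.6 mg/L, so the substrate removal rate is 35000 × 218.6/1000 = 7652 kg ultimate BOD/d.
Biomass synthesised: P_X = Y_obs × 7652 = 1830 kg VSS/d.
R_O = Q·(S₀ − S) − 1.42·P_X = 7652 − 1.42 × 1830 = 5053 kg O₂/d.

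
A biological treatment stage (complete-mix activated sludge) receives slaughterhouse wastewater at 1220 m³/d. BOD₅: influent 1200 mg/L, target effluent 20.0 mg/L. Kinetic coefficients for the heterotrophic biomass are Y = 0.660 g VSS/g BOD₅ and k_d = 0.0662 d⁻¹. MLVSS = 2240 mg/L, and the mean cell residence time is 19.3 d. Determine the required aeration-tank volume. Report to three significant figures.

V ≈ 3590 m³

Rearranging the biomass balance for a CMAS with decay, V = Y·Q·ΔS·θ_c / [X·(1+k_d θ_c)] = 0.660 × 1220 × (1200 − 20.0) × 19.3 / [2240 × (1 + 0.0662 × 19.3)] = 1.83×10^7 / 5102 = 3594 m³.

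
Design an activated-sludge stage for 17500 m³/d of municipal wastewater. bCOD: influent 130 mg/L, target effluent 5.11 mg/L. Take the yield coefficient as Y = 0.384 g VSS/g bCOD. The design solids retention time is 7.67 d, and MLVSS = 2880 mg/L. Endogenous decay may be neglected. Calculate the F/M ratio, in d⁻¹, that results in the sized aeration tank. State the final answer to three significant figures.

F/M ≈ 0.353 d⁻¹

With k_d = 0 the design equation reduces to V = Y Q (S₀−S) θ_c / X = 0.384 × 17500 × (130 − 5.11) × 7.67 / 2880 = 2235 m³.
Food-to-microorganism ratio F/M = Q S₀ / (V X) = 17500 × 130 / (2235 × 2880) = 0.3534 d⁻¹.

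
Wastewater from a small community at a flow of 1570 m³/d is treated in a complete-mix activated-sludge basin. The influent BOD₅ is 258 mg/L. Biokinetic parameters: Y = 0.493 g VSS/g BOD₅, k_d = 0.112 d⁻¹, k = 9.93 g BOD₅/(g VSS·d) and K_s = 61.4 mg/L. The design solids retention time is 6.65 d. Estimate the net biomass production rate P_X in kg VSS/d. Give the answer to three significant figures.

Effluent substrate depends only on kinetics and SRT: S = K_s(1 + k_d θ_c) / [θ_c(Yk − k_d) − 1] = 61.4 × (1 + 0.112 × 6.65) / [6.65 × (0.493 × 9.93 − 0.112) − 1] = 107.1 / 30.81 = 3.477 mg/L.
The observed yield is Y_obs = Y/(1 + k_d·θ_c) = 0.493 / (1 + 0.112 × 6.65) = 0.493 / 1.745 = 0.2826 g VSS per g BOD₅ removed.
Q·(S₀ − S) = 1570 × (258 − 3.48) × 10⁻³ = 399.6 kg/d removed.
P_X = Y_obs · Q(S₀ − S) = 0.2826 × 399.6 = 112.9 kg VSS/d.

P_X ≈ 113 kg VSS/d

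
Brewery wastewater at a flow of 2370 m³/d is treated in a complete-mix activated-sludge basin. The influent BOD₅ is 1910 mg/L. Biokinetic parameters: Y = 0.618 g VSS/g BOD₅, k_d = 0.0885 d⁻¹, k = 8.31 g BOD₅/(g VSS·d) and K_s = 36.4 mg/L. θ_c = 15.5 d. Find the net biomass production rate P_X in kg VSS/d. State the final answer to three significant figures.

P_X ≈ 1180 kg VSS/d

Effluent substrate depends only on kinetics and SRT: S = K_s(1 + k_d θ_c) / [θ_c(Yk − k_d) − 1] = 36.4 × (1 + 0.0885 × 15.5) / [15.5 × (0.618 × 8.31 − 0.0885) − 1] = 86.33 / 77.23 = 1.118 mg/L.
Y_obs = Y / (1 + k_d θ_c) = 0.618 / (1 + 0.0885 × 15.5) = 0.618 / 2.372 = 0.2606.
Q·(S₀ − S) = 2370 × (1910 − 1.12) × 10⁻³ = 4524 kg/d removed.
Net biomass production P_X = Y_obs × Q·(S₀ − S) = 0.2606 × 4524 = 1179 kg VSS/d.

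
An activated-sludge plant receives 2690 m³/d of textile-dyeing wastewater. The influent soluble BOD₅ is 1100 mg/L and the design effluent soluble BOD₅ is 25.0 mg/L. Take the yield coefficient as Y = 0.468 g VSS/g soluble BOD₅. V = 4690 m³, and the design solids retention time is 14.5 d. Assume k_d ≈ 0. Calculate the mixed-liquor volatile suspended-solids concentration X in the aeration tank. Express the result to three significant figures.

X ≈ 4180 mg/L

From V·X = Y·Q·(S₀ − S)·θ_c (decay neglected): X = 0.468 × 2690 × (1100 − 25.0) × 14.5 / 4690 = 4184 mg/L.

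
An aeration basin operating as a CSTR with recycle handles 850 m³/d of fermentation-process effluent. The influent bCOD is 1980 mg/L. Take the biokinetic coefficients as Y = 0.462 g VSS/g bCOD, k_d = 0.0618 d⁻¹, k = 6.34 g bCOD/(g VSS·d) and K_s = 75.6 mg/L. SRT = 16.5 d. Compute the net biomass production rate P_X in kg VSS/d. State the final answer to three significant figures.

Effluent substrate depends only on kinetics and SRT: S = K_s(1 + k_d θ_c) / [θ_c(Yk − k_d) − 1] = 75.6 × (1 + 0.0618 × 16.5) / [16.5 × (0.462 × 6.34 − 0.0618) − 1] = 152.7 / 46.31 = 3.297 mg/L.
Correct the yield for decay: Y_obs = Y/(1 + k_d θ_c) = 0.462 / (1 + 0.0618 × 16.5) = 0.462 / 2.020 = 0.2287.
Q·(S₀ − S) = 850 × (1980 − 3.30) × 10⁻³ = 1680 kg/d removed.
So the net sludge growth is P_X = 0.2287 × 1680 = 384.3 kg VSS/d.

P_X ≈ 384 kg VSS/d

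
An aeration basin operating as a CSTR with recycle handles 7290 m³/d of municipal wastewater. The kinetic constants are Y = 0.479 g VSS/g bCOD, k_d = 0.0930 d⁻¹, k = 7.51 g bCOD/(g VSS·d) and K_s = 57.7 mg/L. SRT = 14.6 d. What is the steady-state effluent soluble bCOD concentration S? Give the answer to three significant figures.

Effluent substrate depends only on kinetics and SRT: S = K_s(1 + k_d θ_c) / [θ_c(Yk − k_d) − 1] = 57.7 × (1 + 0.0930 × 14.6) / [14.6 × (0.479 × 7.51 − 0.0930) − 1] = 136.0 / 50.16 = 2.712 mg/L.

S ≈ 2.71 mg/L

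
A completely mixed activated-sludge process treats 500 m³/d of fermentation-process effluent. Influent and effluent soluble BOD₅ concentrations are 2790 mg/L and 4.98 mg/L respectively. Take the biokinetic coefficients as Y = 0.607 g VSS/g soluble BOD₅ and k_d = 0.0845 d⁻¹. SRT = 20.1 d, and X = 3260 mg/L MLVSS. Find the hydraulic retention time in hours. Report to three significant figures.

τ ≈ 92.7 h

Steady-state biomass mass balance: V·X·(1 + k_d·θ_c) = Y·Q·(S₀ − S)·θ_c, so V = 0.607 × 500 × (2790 − 4.98) × 20.1 / [3260 × (1 + 0.0845 × 20.1)] = 1.7×10^7 / 8797 = 1931 m³.
τ = V/Q = 1931/500 = 3.863 d, or 92.70 h.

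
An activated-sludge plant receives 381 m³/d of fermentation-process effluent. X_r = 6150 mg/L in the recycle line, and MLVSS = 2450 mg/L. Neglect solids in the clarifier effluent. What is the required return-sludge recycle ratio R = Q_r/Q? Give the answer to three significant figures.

R ≈ 0.662

R = Q_r/Q = X/(X_r − X) = 2450 / (6150 − 2450) = 0.6622.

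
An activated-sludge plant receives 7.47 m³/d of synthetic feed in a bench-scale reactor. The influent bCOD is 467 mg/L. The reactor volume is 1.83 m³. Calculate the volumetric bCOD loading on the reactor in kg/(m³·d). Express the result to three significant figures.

Volumetric loading L_v = Q·S₀ / V = 7.47 × 467 g/m³ / 1.830 m³ = 1906 g/(m³·d) = 1.906 kg bCOD/(m³·d).

L_v ≈ 1.91 kg bCOD/(m³·d)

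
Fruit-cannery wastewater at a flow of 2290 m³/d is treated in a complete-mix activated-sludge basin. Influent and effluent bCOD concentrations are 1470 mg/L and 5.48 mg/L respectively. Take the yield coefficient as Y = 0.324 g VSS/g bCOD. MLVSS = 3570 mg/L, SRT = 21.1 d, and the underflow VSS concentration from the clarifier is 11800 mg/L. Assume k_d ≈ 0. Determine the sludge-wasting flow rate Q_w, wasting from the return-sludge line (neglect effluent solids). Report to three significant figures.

With k_d = 0 the design equation reduces to V = Y Q (S₀−S) θ_c / X = 0.324 × 2290 × (1470 − 5.48) × 21.1 / 3570 = 6422 m³.
θ_c = V·X/(Q_w·X_r) when wasting from the recycle, so Q_w = V·X/(θ_c·X_r) = 6422 × 3570 / (21.1 × 11800) = 92.09 m³/d.

Q_w ≈ 92.1 m³/d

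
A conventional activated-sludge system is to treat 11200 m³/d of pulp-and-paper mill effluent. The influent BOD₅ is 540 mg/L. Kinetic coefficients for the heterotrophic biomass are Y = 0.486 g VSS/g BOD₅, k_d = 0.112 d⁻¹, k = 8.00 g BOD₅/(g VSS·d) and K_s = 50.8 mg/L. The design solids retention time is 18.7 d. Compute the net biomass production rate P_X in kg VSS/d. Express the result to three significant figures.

For a completely mixed reactor with recycle the Lawrence–McCarty relation gives S = K_s·(1 + k_d·θ_c) / [θ_c·(Y·k − k_d) − 1] = 50.8 × (1 + 0.112 × 18.7) / [18.7 × (0.486 × 8.00 − 0.112) − 1] = 157.2 / 69.61 = 2.258 mg/L.
Observed yield with endogenous decay: Y_obs = Y / (1 + k_d·θ_c) = 0.486 / (1 + 0.112 × 18.7) = 0.486 / 3.094 = 0.1571 g VSS/g BOD₅.
ΔS = 540 − 2.26 = 537.7 mg/L, so the substrate removal rate is 11200 × 537.7/1000 = 6023 kg BOD₅/d.
Net biomass production P_X = Y_obs × Q·(S₀ − S) = 0.1571 × 6023 = 945.9 kg VSS/d.

P_X ≈ 946 kg VSS/d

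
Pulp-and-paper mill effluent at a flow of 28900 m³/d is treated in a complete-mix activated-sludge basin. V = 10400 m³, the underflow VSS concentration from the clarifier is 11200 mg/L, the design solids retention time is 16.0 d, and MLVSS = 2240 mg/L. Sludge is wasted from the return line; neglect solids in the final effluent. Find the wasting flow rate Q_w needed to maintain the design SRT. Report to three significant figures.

Q_w = (V·X)/(θ_c X_r) = 10400 × 2240 / (16.0 × 11200) = 130.0 m³/d.

Q_w ≈ 130 m³/d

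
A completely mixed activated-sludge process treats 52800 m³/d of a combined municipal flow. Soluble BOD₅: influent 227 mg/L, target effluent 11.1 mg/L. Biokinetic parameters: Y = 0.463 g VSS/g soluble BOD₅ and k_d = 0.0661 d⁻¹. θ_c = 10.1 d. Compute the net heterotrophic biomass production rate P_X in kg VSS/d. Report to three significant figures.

P_X ≈ 3160 kg VSS/d

Observed yield with endogenous decay: Y_obs = Y / (1 + k_d·θ_c) = 0.463 / (1 + 0.0661 × 10.1) = 0.463 / 1.668 = 0.2776 g VSS/g soluble BOD₅.
Substrate removed = Q·(S₀ − S) = 52800 m³/d × (227 − 11.1) g/m³ = 1.14×10^7 g/d = 11400 kg/d.
So the net sludge growth is P_X = 0.2776 × 11400 = 3165 kg VSS/d.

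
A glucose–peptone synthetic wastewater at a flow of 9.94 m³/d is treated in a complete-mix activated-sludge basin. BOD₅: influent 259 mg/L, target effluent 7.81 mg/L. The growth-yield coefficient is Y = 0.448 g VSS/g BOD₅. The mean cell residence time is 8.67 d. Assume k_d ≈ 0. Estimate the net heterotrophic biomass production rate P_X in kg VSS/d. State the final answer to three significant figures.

P_X ≈ 1.12 kg VSS/d

Since k_d ≈ 0, Y_obs = Y = 0.448 g VSS/g BOD₅.
Q·(S₀ − S) = 9.94 × (259 − 7.81) × 10⁻³ = 2.497 kg/d removed.
So the net sludge growth is P_X = 0.4480 × 2.497 = 1.119 kg VSS/d.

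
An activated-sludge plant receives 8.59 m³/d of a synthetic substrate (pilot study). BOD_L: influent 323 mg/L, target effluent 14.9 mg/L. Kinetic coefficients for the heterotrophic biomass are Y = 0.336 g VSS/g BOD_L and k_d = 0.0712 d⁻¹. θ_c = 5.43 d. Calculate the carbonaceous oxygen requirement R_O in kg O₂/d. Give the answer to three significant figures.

Y_obs = Y / (1 + k_d θ_c) = 0.336 / (1 + 0.0712 × 5.43) = 0.336 / 1.387 = 0.2423.
Substrate removed = Q·(S₀ − S) = 8.59 m³/d × (323 − 14.9) g/m³ = 2.65×10^3 g/d = 2.647 kg/d.
Biomass synthesised: P_X = Y_obs × 2.647 = 0.6413 kg VSS/d.
Carbonaceous O₂ demand = substrate oxidised − cell-mass equivalent = 2.647 − 1.42 × 0.6413 = 1.736 kg O₂/d.

R_O ≈ 1.74 kg O₂/d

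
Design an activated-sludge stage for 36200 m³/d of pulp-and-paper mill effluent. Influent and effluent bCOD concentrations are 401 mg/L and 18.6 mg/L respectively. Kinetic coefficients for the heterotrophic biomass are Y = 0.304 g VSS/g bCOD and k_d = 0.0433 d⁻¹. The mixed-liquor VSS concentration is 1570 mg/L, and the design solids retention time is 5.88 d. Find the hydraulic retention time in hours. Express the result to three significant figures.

Rearranging the biomass balance for a CMAS with decay, V = Y·Q·ΔS·θ_c / [X·(1+k_d θ_c)] = 0.304 × 36200 × (401 − 18.6) × 5.88 / [1570 × (1 + 0.0433 × 5.88)] = 2.47×10^7 / 1970 = 12562 m³.
τ = V/Q = 12562/36200 = 0.3470 d, or 8.329 h.

τ ≈ 8.33 h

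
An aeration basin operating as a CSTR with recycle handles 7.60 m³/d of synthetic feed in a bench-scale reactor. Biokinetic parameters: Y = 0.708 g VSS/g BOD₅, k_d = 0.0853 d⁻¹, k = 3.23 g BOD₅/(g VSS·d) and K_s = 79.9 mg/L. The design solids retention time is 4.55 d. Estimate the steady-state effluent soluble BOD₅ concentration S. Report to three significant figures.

For a completely mixed reactor with recycle the Lawrence–McCarty relation gives S = K_s·(1 + k_d·θ_c) / [θ_c·(Y·k − k_d) − 1] = 79.9 × (1 + 0.0853 × 4.55) / [4.55 × (0.708 × 3.23 − 0.0853) − 1] = 110.9 / 9.017 = 12.30 mg/L.

S ≈ 12.3 mg/L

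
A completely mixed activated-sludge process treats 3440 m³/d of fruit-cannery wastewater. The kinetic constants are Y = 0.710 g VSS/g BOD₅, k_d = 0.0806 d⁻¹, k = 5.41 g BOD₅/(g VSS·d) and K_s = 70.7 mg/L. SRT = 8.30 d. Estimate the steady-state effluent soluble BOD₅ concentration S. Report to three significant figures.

S ≈ 3.91 mg/L

Effluent substrate depends only on kinetics and SRT: S = K_s(1 + k_d θ_c) / [θ_c(Yk − k_d) − 1] = 70.7 × (1 + 0.0806 × 8.30) / [8.30 × (0.710 × 5.41 − 0.0806) − 1] = 118.0 / 30.21 = 3.906 mg/L.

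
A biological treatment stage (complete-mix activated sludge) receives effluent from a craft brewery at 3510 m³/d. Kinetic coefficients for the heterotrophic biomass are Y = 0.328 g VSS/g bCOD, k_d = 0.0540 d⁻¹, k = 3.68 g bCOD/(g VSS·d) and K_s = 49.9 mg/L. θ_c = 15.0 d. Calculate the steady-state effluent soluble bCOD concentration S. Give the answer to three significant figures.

For a completely mixed reactor with recycle the Lawrence–McCarty relation gives S = K_s·(1 + k_d·θ_c) / [θ_c·(Y·k − k_d) − 1] = 49.9 × (1 + 0.0540 × 15.0) / [15.0 × (0.328 × 3.68 − 0.0540) − 1] = 90.32 / 16.30 = 5.543 mg/L.

S ≈ 5.54 mg/L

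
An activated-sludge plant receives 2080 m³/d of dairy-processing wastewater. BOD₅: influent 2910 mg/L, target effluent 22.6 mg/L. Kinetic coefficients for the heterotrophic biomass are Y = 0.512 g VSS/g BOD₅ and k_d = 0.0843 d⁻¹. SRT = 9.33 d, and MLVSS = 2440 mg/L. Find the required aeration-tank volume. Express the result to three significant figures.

V ≈ 6580 m³

From the SRT design equation V = Y Q (S₀−S) θ_c / [X (1 + k_d θ_c)] = 0.512 × 2080 × (2910 − 22.6) × 9.33 / [2440 × (1 + 0.0843 × 9.33)] = 2.87×10^7 / 4359 = 6581 m³.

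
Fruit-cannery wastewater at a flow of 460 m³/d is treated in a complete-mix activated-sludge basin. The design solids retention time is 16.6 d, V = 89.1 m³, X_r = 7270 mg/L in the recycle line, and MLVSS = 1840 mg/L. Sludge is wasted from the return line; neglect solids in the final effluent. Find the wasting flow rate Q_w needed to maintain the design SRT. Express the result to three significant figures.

Q_w ≈ 1.36 m³/d

Q_w = (V·X)/(θ_c X_r) = 89.10 × 1840 / (16.6 × 7270) = 1.358 m³/d.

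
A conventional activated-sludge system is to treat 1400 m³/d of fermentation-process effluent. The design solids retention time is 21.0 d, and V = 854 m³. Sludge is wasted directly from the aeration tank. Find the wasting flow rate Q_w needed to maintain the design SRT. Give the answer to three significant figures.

For wasting at MLVSS concentration, Q_w = V/θ_c = 854.0/21.0 = 40.67 m³/d.

Q_w ≈ 40.7 m³/d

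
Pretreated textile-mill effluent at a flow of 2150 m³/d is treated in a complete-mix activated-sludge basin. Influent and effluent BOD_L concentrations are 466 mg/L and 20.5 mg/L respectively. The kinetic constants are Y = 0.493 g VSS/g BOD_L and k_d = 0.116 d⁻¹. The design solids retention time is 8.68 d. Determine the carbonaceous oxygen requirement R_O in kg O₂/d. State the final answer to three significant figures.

Observed yield with endogenous decay: Y_obs = Y / (1 + k_d·θ_c) = 0.493 / (1 + 0.116 × 8.68) = 0.493 / 2.007 = 0.2457 g VSS/g BOD_L.
ΔS = 466 − 20.5 = 445.5 mg/L, so the substrate removal rate is 2150 × 445.5/1000 = 957.8 kg BOD_L/d.
Biomass synthesised: P_X = Y_obs × 957.8 = 235.3 kg VSS/d.
Carbonaceous O₂ demand = substrate oxidised − cell-mass equivalent = 957.8 − 1.42 × 235.3 = 623.7 kg O₂/d.

R_O ≈ 624 kg O₂/d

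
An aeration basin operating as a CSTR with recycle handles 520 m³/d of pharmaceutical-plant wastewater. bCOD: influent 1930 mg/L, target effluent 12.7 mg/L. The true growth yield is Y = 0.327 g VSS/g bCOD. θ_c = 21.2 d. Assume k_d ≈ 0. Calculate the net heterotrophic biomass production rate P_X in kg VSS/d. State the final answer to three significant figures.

P_X ≈ 326 kg VSS/d

Since k_d ≈ 0, Y_obs = Y = 0.327 g VSS/g bCOD.
Q·(S₀ − S) = 520 × (1930 − 12.7) × 10⁻³ = 997.0 kg/d removed.
Net biomass production P_X = Y_obs × Q·(S₀ − S) = 0.3270 × 997.0 = 326.0 kg VSS/d.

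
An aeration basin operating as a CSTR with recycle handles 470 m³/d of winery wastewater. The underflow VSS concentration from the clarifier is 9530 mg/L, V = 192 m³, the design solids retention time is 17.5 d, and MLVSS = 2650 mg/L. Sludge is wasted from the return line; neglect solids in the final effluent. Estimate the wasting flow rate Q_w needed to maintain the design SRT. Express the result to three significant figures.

Q_w ≈ 3.05 m³/d

Wasting from the return line (neglecting effluent solids): Q_w = V·X / (θ_c·X_r) = 192.0 × 2650 / (17.5 × 9530) = 3.051 m³/d.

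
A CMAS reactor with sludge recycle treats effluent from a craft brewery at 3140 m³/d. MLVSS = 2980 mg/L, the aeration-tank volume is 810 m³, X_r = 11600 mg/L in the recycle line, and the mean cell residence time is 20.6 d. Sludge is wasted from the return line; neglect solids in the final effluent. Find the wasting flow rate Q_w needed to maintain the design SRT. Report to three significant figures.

θ_c = V·X/(Q_w·X_r) when wasting from the recycle, so Q_w = V·X/(θ_c·X_r) = 810.0 × 2980 / (20.6 × 11600) = 10.10 m³/d.

Q_w ≈ 10.1 m³/d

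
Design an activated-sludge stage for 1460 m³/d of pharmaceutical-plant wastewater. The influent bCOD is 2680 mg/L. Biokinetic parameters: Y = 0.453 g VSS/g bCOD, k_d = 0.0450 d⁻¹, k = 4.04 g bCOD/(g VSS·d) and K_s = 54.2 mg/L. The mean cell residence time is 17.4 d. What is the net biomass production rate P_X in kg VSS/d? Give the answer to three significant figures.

From the Monod/SRT balance for a CMAS, S = K_s·(1+k_d θ_c)/[θ_c·(Y k − k_d) − 1] = 54.2 × (1 + 0.0450 × 17.4) / [17.4 × (0.453 × 4.04 − 0.0450) − 1] = 96.64 / 30.06 = 3.215 mg/L.
Correct the yield for decay: Y_obs = Y/(1 + k_d θ_c) = 0.453 / (1 + 0.0450 × 17.4) = 0.453 / 1.783 = 0.2541.
Q·(S₀ − S) = 1460 × (2680 − 3.21) × 10⁻³ = 3908 kg/d removed.
P_X = Y_obs · Q(S₀ − S) = 0.2541 × 3908 = 992.9 kg VSS/d.

P_X ≈ 993 kg VSS/d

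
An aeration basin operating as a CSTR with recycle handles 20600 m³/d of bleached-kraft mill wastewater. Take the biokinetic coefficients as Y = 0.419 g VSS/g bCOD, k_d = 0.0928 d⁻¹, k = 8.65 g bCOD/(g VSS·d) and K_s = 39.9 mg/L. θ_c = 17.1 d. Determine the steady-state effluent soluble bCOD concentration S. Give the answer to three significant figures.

For a completely mixed reactor with recycle the Lawrence–McCarty relation gives S = K_s·(1 + k_d·θ_c) / [θ_c·(Y·k − k_d) − 1] = 39.9 × (1 + 0.0928 × 17.1) / [17.1 × (0.419 × 8.65 − 0.0928) − 1] = 103.2 / 59.39 = 1.738 mg/L.

S ≈ 1.74 mg/L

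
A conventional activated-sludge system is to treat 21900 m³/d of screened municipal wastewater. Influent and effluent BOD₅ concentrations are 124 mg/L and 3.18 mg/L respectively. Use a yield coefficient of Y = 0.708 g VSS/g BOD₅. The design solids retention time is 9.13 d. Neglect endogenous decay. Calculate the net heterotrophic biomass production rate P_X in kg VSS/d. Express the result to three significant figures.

Since k_d ≈ 0, Y_obs = Y = 0.708 g VSS/g BOD₅.
Substrate removed = Q·(S₀ − S) = 21900 m³/d × (124 − 3.18) g/m³ = 2.65×10^6 g/d = 2646 kg/d.
Net biomass production P_X = Y_obs × Q·(S₀ − S) = 0.7080 × 2646 = 1873 kg VSS/d.

P_X ≈ 1870 kg VSS/d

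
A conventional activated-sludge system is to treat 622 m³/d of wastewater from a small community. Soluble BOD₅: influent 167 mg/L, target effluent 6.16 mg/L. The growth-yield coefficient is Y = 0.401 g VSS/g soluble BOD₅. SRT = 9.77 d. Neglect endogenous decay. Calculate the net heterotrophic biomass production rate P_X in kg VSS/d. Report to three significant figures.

P_X ≈ 40.1 kg VSS/d

No decay correction is needed, so Y_obs = Y = 0.401.
Mass of soluble BOD₅ removed per day: Q(S₀ − S) = 622 × 160.8 g/m³ = 100.0 kg/d.
P_X = Y_obs · Q(S₀ − S) = 0.4010 × 100.0 = 40.12 kg VSS/d.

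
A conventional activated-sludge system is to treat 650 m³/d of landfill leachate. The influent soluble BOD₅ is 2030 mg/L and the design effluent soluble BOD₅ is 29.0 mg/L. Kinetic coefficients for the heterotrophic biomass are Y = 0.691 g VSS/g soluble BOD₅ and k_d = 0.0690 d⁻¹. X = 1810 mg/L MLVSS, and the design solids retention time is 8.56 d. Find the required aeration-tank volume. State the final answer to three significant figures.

V ≈ 2670 m³

From the SRT design equation V = Y Q (S₀−S) θ_c / [X (1 + k_d θ_c)] = 0.691 × 650 × (2030 − 29.0) × 8.56 / [1810 × (1 + 0.0690 × 8.56)] = 7.69×10^6 / 2879 = 2672 m³.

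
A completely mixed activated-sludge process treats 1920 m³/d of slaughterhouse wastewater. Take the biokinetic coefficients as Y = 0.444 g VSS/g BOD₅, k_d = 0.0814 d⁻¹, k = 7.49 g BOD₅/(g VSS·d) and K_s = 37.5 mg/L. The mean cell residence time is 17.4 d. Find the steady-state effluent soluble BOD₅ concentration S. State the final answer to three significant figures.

From the Monod/SRT balance for a CMAS, S = K_s·(1+k_d θ_c)/[θ_c·(Y k − k_d) − 1] = 37.5 × (1 + 0.0814 × 17.4) / [17.4 × (0.444 × 7.49 − 0.0814) − 1] = 90.61 / 55.45 = 1.634 mg/L.

S ≈ 1.63 mg/L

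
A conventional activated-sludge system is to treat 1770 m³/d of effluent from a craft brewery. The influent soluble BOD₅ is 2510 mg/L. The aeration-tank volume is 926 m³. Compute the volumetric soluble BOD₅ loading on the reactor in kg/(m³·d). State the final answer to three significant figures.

L_v ≈ 4.80 kg soluble BOD₅/(m³·d)

Volumetric loading L_v = Q·S₀ / V = 1770 × 2510 g/m³ / 926.0 m³ = 4798 g/(m³·d) = 4.798 kg soluble BOD₅/(m³·d).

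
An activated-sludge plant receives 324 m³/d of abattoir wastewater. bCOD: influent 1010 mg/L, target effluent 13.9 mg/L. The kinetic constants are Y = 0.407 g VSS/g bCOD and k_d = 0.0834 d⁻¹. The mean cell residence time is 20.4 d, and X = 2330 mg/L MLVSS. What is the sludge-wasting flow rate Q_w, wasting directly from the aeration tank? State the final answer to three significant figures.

Q_w ≈ 20.9 m³/d

From the SRT design equation V = Y Q (S₀−S) θ_c / [X (1 + k_d θ_c)] = 0.407 × 324 × (1010 − 13.9) × 20.4 / [2330 × (1 + 0.0834 × 20.4)] = 2.68×10^6 / 6294 = 425.7 m³.
For wasting at MLVSS concentration, Q_w = V/θ_c = 425.7/20.4 = 20.87 m³/d.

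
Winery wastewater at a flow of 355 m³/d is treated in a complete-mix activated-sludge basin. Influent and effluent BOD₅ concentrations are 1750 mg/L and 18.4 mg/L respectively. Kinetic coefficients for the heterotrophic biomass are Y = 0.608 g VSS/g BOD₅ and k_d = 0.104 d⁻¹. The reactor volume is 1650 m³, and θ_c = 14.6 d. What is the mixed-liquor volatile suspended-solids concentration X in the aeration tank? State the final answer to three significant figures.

From V·X·(1 + k_d·θ_c) = Y·Q·(S₀ − S)·θ_c: X = 0.608 × 355 × (1750 − 18.4) × 14.6 / [1650 × (1 + 0.104 × 14.6)] = 1313 mg/L.

X ≈ 1310 mg/L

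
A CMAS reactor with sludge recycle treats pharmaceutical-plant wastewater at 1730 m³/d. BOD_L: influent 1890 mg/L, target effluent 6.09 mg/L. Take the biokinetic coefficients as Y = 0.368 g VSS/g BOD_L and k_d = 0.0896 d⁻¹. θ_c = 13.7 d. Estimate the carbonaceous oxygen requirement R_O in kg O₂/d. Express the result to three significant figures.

The observed yield is Y_obs = Y/(1 + k_d·θ_c) = 0.368 / (1 + 0.0896 × 13.7) = 0.368 / 2.228 = 0.1652 g VSS per g BOD_L removed.
ΔS = 1890 − 6.09 = 1884 mg/L, so the substrate removal rate is 1730 × 1884/1000 = 3259 kg BOD_L/d.
P_X = Y_obs·Q·(S₀ − S) = 0.1652 × 3259 = 538.4 kg VSS/d.
Carbonaceous O₂ demand = substrate oxidised − cell-mass equivalent = 3259 − 1.42 × 538.4 = 2495 kg O₂/d.

R_O ≈ 2490 kg O₂/d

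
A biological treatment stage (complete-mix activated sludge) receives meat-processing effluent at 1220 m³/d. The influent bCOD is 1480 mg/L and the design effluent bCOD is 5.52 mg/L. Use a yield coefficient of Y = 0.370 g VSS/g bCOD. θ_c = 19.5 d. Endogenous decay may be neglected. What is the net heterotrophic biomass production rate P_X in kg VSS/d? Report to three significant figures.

No decay correction is needed, so Y_obs = Y = 0.370.
Substrate removed = Q·(S₀ − S) = 1220 m³/d × (1480 − 5.52) g/m³ = 1.8×10^6 g/d = 1799 kg/d.
Biomass produced: P_X = Y_obs·Q·ΔS = 0.3700 × 1799 ≈ 665.6 kg VSS/d.

P_X ≈ 666 kg VSS/d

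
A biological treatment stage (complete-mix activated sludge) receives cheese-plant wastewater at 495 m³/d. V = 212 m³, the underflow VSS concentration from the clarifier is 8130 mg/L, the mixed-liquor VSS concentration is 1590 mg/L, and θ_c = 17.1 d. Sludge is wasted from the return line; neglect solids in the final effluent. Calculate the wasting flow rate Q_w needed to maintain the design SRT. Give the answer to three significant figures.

Q_w ≈ 2.42 m³/d

Q_w = (V·X)/(θ_c X_r) = 212.0 × 1590 / (17.1 × 8130) = 2.425 m³/d.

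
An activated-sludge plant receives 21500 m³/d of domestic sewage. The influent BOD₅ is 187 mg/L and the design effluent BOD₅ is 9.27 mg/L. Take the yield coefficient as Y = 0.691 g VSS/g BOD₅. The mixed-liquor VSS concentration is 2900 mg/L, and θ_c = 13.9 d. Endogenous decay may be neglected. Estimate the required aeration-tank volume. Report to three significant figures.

V ≈ 12700 m³

Biomass mass balance (decay neglected): V·X = Y·Q·(S₀ − S)·θ_c, so V = 0.691 × 21500 × (187 − 9.27) × 13.9 / 2900 = 12656 m³.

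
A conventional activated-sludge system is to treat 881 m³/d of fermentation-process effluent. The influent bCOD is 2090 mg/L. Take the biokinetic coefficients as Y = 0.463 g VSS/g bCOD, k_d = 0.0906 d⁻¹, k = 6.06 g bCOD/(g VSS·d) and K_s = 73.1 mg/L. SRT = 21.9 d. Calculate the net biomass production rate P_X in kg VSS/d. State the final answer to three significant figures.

P_X ≈ 285 kg VSS/d

For a completely mixed reactor with recycle the Lawrence–McCarty relation gives S = K_s·(1 + k_d·θ_c) / [θ_c·(Y·k − k_d) − 1] = 73.1 × (1 + 0.0906 × 21.9) / [21.9 × (0.463 × 6.06 − 0.0906) − 1] = 218.1 / 58.46 = 3.731 mg/L.
The observed yield is Y_obs = Y/(1 + k_d·θ_c) = 0.463 / (1 + 0.0906 × 21.9) = 0.463 / 2.984 = 0.1552 g VSS per g bCOD removed.
Mass of bCOD removed per day: Q(S₀ − S) = 881 × 2086 g/m³ = 1838 kg/d.
P_X = Y_obs · Q(S₀ − S) = 0.1552 × 1838 = 285.2 kg VSS/d.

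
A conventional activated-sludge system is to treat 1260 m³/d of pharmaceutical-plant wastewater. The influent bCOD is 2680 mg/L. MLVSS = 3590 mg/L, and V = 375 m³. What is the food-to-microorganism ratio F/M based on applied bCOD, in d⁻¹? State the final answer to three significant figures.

F/M = Q·S₀ / (V·X) = 1260 × 2680 / (375.0 × 3590) = 2.508 g bCOD·(g VSS·d)⁻¹.

F/M ≈ 2.51 d⁻¹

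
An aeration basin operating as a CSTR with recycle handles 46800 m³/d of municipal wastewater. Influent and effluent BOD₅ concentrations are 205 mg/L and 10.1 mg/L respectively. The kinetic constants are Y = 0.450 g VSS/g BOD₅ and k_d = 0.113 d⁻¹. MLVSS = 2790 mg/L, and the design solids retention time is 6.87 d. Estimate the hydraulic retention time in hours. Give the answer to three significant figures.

τ ≈ 2.92 h

Rearranging the biomass balance for a CMAS with decay, V = Y·Q·ΔS·θ_c / [X·(1+k_d θ_c)] = 0.450 × 46800 × (205 − 10.1) × 6.87 / [2790 × (1 + 0.113 × 6.87)] = 2.82×10^7 / 4956 = 5690 m³.
Hydraulic retention time τ = V/Q = 5690 / 46800 = 0.1216 d = 2.918 h.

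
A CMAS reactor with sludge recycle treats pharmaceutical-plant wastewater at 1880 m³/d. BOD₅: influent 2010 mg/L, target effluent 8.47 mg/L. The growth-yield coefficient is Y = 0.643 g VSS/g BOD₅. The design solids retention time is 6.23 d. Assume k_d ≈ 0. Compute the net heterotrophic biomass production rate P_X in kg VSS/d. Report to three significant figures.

P_X ≈ 2420 kg VSS/d

Since k_d ≈ 0, Y_obs = Y = 0.643 g VSS/g BOD₅.
Substrate removed = Q·(S₀ − S) = 1880 m³/d × (2010 − 8.47) g/m³ = 3.76×10^6 g/d = 3763 kg/d.
P_X = Y_obs · Q(S₀ − S) = 0.6430 × 3763 = 2420 kg VSS/d.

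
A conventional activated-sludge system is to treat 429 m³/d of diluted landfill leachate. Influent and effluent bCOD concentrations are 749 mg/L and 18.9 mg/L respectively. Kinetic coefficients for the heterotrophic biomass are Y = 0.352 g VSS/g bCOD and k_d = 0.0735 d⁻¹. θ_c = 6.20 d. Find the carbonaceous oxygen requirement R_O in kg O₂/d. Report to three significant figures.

R_O ≈ 206 kg O₂/d

Observed yield with endogenous decay: Y_obs = Y / (1 + k_d·θ_c) = 0.352 / (1 + 0.0735 × 6.20) = 0.352 / 1.456 = 0.2418 g VSS/g bCOD.
Substrate removed = Q·(S₀ − S) = 429 m³/d × (749 − 18.9) g/m³ = 3.13×10^5 g/d = 313.2 kg/d.
Biomass synthesised: P_X = Y_obs × 313.2 = 75.74 kg VSS/d.
R_O = Q·(S₀ − S) − 1.42·P_X = 313.2 − 1.42 × 75.74 = 205.7 kg O₂/d.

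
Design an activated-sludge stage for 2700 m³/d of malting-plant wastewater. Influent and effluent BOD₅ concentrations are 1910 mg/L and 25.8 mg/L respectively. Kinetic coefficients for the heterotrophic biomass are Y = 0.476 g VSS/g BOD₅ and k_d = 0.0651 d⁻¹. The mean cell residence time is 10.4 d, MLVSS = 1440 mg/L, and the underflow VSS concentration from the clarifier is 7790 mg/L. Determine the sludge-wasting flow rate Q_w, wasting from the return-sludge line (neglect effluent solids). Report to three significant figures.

Q_w ≈ 185 m³/d

Steady-state biomass mass balance: V·X·(1 + k_d·θ_c) = Y·Q·(S₀ − S)·θ_c, so V = 0.476 × 2700 × (1910 − 25.8) × 10.4 / [1440 × (1 + 0.0651 × 10.4)] = 2.52×10^7 / 2415 = 10429 m³.
Wasting from the return line (neglecting effluent solids): Q_w = V·X / (θ_c·X_r) = 10429 × 1440 / (10.4 × 7790) = 185.4 m³/d.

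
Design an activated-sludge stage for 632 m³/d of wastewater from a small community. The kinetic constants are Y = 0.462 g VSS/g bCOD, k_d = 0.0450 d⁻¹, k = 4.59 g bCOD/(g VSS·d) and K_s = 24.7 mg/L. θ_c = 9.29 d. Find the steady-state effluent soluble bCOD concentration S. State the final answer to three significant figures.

Effluent substrate depends only on kinetics and SRT: S = K_s(1 + k_d θ_c) / [θ_c(Yk − k_d) − 1] = 24.7 × (1 + 0.0450 × 9.29) / [9.29 × (0.462 × 4.59 − 0.0450) − 1] = 35.03 / 18.28 = 1.916 mg/L.

S ≈ 1.92 mg/L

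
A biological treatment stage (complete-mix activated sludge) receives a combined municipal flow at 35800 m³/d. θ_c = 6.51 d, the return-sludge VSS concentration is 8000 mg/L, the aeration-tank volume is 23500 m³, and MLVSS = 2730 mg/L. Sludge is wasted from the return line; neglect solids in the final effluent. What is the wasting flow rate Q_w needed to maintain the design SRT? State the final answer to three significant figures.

Q_w ≈ 1230 m³/d

θ_c = V·X/(Q_w·X_r) when wasting from the recycle, so Q_w = V·X/(θ_c·X_r) = 23500 × 2730 / (6.51 × 8000) = 1232 m³/d.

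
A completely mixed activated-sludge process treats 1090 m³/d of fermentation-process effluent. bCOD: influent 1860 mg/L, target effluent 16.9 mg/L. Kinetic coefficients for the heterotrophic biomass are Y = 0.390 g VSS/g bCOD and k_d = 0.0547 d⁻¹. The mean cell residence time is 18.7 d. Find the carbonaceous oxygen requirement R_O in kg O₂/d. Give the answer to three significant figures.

R_O ≈ 1460 kg O₂/d

The observed yield is Y_obs = Y/(1 + k_d·θ_c) = 0.390 / (1 + 0.0547 × 18.7) = 0.390 / 2.023 = 0.1928 g VSS per g bCOD removed.
ΔS = 1860 − 16.9 = 1843 mg/L, so the substrate removal rate is 1090 × 1843/1000 = 2009 kg bCOD/d.
Net sludge production P_X = 0.1928 × 2009 = 387.3 kg VSS/d.
R_O = Q·(S₀ − S) − 1.42·P_X = 2009 − 1.42 × 387.3 = 1459 kg O₂/d.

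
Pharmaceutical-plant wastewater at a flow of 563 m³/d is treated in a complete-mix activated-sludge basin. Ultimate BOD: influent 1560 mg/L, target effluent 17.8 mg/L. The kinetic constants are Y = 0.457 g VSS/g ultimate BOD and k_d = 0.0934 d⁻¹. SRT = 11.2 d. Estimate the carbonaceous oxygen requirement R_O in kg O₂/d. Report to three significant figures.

R_O ≈ 593 kg O₂/d

Correct the yield for decay: Y_obs = Y/(1 + k_d θ_c) = 0.457 / (1 + 0.0934 × 11.2) = 0.457 / 2.046 = 0.2234.
Q·(S₀ − S) = 563 × (1560 − 17.8) × 10⁻³ = 868.3 kg/d removed.
Net sludge production P_X = 0.2234 × 868.3 = 193.9 kg VSS/d.
Carbonaceous O₂ demand = substrate oxidised − cell-mass equivalent = 868.3 − 1.42 × 193.9 = 592.9 kg O₂/d.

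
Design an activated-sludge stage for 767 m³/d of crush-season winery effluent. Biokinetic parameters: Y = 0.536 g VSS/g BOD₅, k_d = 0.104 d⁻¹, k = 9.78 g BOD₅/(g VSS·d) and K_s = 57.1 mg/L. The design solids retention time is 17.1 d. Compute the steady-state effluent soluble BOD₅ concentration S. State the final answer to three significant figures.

S ≈ 1.83 mg/L

For a completely mixed reactor with recycle the Lawrence–McCarty relation gives S = K_s·(1 + k_d·θ_c) / [θ_c·(Y·k − k_d) − 1] = 57.1 × (1 + 0.104 × 17.1) / [17.1 × (0.536 × 9.78 − 0.104) − 1] = 158.6 / 86.86 = 1.826 mg/L.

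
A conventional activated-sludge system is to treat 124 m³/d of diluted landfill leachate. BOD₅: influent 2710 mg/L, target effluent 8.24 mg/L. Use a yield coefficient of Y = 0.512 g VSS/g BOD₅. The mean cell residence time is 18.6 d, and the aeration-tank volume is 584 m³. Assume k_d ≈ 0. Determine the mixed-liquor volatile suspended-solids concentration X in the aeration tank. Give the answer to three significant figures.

From V·X = Y·Q·(S₀ − S)·θ_c (decay neglected): X = 0.512 × 124 × (2710 − 8.24) × 18.6 / 584 = 5463 mg/L.

X ≈ 5460 mg/L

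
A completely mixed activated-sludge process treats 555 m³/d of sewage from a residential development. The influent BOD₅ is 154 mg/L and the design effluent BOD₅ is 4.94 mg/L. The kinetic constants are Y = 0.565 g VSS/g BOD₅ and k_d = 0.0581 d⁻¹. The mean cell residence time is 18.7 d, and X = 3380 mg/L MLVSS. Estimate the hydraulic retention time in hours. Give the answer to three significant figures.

Steady-state biomass mass balance: V·X·(1 + k_d·θ_c) = Y·Q·(S₀ − S)·θ_c, so V = 0.565 × 555 × (154 − 4.94) × 18.7 / [3380 × (1 + 0.0581 × 18.7)] = 8.74×10^5 / 7052 = 123.9 m³.
Hydraulic retention time τ = V/Q = 123.9 / 555 = 0.2233 d = 5.360 h.

τ ≈ 5.36 h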